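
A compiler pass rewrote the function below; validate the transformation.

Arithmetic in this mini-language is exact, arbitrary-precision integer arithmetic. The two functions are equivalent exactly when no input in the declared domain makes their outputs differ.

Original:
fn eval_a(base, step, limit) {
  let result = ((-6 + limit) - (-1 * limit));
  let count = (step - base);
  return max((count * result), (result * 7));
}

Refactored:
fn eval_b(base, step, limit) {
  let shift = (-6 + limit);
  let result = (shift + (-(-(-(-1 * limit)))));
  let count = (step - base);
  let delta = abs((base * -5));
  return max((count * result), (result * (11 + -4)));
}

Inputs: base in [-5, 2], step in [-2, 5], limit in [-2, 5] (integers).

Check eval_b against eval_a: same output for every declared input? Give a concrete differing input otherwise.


The two are interchangeable: statement counts differ, plus local variable names differ, plus arithmetic usage differs, plus min/max/abs usage differs, plus constant usage differs, and every declared input agrees.
Spot check at base=-2, step=4, limit=-2 — eval_a: result := -10 | count := 6 | result -60. eval_b: shift := -8 | result := -10 | count := 6 | delta := 10 | result -60. Both give -60.
An exhaustive pass over the 512 declared inputs shows identical outputs.
verdict: equivalent


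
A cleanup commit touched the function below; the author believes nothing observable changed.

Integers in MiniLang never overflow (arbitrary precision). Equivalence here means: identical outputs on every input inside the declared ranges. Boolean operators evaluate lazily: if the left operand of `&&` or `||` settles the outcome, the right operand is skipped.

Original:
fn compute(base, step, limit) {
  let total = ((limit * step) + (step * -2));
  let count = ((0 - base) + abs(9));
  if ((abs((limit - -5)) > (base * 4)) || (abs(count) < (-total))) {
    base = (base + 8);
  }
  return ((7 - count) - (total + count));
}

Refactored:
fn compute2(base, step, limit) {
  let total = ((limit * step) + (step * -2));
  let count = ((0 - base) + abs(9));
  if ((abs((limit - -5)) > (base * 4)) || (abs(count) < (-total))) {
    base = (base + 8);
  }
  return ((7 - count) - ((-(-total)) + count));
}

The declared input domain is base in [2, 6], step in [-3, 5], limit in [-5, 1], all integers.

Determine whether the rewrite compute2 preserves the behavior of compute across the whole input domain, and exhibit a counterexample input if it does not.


Behavior is preserved: although same computation, different form, the outputs never diverge.
Tracing base=5, step=1, limit=1: compute: total=-1, then count=4, then ((abs((limit - -5)) > (base * 4)) || (abs(count) < (-total))) is false, then returns 0 | compute2: total=-1, then count=4, then ((abs((limit - -5)) > (base * 4)) || (abs(count) < (-total))) is false, then returns 0 — matching result 0.
An exhaustive pass over the 315 declared inputs shows identical outputs.
verdict: equivalent


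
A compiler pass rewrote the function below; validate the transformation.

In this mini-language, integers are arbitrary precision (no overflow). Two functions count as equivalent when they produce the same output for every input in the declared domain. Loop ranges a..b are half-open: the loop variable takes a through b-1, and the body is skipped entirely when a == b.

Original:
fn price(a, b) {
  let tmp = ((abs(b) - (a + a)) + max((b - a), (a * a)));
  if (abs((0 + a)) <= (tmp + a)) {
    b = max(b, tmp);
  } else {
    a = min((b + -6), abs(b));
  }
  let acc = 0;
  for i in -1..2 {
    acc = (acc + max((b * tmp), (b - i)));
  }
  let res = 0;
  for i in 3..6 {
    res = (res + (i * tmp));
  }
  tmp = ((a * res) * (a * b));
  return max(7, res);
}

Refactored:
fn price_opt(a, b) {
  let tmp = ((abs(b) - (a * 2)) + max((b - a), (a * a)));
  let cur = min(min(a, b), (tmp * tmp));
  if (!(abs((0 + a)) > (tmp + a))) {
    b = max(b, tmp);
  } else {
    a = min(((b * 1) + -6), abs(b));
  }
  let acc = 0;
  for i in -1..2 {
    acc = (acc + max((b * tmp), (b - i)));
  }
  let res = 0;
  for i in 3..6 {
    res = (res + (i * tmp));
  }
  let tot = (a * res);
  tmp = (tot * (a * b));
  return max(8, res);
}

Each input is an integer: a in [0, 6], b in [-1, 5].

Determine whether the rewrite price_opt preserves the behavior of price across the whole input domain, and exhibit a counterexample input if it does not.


a=0, b=0 yields 7 from price but 8 from price_opt.
verdict: not equivalent; witness: a=0, b=0


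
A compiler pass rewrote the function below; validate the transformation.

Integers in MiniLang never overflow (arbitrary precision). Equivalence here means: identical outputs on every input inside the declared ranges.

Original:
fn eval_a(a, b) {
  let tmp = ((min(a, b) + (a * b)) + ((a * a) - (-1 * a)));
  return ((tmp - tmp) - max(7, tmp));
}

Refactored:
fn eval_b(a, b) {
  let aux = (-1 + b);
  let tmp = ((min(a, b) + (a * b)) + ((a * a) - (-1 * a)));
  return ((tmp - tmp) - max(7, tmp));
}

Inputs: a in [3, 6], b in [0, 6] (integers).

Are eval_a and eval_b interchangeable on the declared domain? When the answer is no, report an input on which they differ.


The two are interchangeable: arithmetic usage differs; also local variable names differ; also statement counts differ; also constant usage differs, and every declared input agrees.
One worked example (a=3, b=1) — eval_a: tmp=16, then returns -16; eval_b: aux=0, then tmp=16, then returns -16; agreement on -16.
Across all 28 domain points the two functions coincide.
verdict: equivalent


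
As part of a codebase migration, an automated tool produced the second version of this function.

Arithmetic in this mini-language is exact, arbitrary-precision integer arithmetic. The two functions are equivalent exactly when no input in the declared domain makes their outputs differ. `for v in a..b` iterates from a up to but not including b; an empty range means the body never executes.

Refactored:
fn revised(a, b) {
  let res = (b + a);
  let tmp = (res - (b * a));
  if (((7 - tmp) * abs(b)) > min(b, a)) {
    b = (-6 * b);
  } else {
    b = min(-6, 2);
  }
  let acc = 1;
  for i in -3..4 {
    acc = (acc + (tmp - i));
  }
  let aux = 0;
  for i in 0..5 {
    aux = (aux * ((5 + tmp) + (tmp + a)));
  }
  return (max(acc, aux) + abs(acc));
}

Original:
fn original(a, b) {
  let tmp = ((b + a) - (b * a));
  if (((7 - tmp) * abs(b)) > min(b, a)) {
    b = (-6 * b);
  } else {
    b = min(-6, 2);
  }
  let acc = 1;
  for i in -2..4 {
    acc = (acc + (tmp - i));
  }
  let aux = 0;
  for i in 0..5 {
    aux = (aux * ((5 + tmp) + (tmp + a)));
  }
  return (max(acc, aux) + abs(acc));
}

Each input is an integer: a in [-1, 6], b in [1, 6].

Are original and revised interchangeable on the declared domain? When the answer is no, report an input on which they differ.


These are not equivalent — on a=-1, b=1 the outputs split (8 vs 16).
original: tmp=1, then (((7 - tmp) * abs(b)) > min(b, a)) is true, then b=-6, then acc=1, then (i=-2), then acc=4, then (i=-1), then acc=6, then (i=0), then acc=7, then (i=1), then acc=7, then (i=2), then acc=6, then (i=3), then acc=4, then aux=0, then (i=0), then aux=0, then (i=1), then aux=0, then (i=2), then aux=0, then (i=3), then aux=0, then (i=4), then aux=0, then returns 8
revised: res=0, then tmp=1, then (((7 - tmp) * abs(b)) > min(b, a)) is true, then b=-6, then acc=1, then (i=-3), then acc=5, then (i=-2), then acc=8, then (i=-1), then acc=10, then (i=0), then acc=11, then (i=1), then acc=11, then (i=2), then acc=10, then (i=3), then acc=8, then aux=0, then (i=0), then aux=0, then (i=1), then aux=0, then (i=2), then aux=0, then (i=3), then aux=0, then (i=4), then aux=0, then returns 16
verdict: not equivalent; witness: a=-1, b=1


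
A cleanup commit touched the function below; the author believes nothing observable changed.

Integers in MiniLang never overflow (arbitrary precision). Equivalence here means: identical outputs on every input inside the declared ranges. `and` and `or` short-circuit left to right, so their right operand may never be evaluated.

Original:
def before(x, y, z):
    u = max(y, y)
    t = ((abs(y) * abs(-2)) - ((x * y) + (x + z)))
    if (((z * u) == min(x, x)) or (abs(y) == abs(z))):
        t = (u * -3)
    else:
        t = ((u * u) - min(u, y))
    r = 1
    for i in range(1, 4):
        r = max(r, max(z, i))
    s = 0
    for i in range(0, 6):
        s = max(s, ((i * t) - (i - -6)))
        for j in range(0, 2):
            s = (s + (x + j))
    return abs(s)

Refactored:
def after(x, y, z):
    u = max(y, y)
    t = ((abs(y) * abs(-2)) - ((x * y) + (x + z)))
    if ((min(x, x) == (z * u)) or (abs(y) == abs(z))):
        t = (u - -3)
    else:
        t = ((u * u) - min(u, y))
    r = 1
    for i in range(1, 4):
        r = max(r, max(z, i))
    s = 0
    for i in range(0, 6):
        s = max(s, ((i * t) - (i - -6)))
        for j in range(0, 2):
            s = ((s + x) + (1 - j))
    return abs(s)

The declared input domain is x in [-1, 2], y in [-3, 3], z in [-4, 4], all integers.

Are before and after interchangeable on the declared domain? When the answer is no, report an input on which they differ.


x=-1, y=-3, z=-3 yields 33 from before but 6 from after.
verdict: not equivalent; witness: x=-1, y=-3, z=-3


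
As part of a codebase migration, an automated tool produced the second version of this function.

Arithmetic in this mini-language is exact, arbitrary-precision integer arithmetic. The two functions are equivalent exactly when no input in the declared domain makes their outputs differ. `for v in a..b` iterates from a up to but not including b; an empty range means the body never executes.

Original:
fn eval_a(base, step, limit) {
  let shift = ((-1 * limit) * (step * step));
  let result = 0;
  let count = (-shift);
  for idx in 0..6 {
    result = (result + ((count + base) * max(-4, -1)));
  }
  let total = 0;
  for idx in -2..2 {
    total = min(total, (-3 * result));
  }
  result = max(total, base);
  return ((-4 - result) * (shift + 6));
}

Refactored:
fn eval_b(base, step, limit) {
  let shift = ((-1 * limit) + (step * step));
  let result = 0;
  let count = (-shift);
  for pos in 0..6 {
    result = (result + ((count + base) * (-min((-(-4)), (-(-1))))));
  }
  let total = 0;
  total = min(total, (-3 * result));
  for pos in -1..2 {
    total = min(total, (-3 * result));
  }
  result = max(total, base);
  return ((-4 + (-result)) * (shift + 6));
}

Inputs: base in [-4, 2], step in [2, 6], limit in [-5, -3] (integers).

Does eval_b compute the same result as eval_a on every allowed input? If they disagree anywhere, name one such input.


Input base=-3, step=2, limit=-5: -26 from eval_a versus -15 from eval_b.
verdict: not equivalent; witness: base=-3, step=2, limit=-5


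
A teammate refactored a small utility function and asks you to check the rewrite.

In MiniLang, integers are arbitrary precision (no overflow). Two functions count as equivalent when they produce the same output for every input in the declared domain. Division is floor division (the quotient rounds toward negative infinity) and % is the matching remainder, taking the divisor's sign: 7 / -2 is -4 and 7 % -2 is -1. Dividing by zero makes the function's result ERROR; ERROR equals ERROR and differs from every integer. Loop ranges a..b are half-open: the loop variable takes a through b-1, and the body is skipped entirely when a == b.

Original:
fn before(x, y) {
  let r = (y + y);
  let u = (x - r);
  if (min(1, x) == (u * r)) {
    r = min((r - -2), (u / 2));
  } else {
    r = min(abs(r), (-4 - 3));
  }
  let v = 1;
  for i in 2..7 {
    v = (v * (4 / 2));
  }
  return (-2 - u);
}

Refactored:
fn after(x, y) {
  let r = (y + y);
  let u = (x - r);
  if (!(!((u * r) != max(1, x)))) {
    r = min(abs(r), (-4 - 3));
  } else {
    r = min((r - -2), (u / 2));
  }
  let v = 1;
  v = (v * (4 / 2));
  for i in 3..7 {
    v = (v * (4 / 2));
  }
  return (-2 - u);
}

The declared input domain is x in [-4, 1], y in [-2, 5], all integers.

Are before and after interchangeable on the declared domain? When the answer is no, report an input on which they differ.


The edit looks behavioral (`min(1, x)` became `max(1, x)`), but over these ranges it never changes the outcome.
Spot check at x=0, y=0 — before: r = 0; u = 0; (min(1, x) == (u * r)) -> true; r = 0; v = 1; [i=2]; v = 2; [i=3]; v = 4; [i=4]; v = 8; [i=5]; v = 16; [i=6]; v = 32; return -2. after: r = 0; u = 0; (!(!((u * r) != max(1, x)))) -> true; r = -7; v = 1; v = 2; [i=3]; v = 4; [i=4]; v = 8; [i=5]; v = 16; [i=6]; v = 32; return -2. Both give -2.
Sweeping the whole domain (48 inputs) finds no disagreement.
verdict: equivalent


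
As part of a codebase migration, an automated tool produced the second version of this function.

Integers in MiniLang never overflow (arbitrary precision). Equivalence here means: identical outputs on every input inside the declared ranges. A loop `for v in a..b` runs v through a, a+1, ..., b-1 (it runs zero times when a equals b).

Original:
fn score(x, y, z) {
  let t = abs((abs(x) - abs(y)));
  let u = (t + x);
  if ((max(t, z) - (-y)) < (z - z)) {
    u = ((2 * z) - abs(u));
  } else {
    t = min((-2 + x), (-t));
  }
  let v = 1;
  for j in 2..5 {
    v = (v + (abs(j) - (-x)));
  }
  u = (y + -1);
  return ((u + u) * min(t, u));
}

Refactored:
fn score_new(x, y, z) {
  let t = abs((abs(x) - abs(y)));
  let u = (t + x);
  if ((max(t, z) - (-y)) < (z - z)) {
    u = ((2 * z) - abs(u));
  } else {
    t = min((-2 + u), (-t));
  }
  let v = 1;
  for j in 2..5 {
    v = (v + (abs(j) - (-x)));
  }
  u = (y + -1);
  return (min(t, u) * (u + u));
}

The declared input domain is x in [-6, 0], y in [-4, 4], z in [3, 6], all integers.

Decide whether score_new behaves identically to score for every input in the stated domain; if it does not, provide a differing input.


The rewrite breaks on x=-6, y=-4, z=4, where the results are 80 and 60.
score: t = 2; u = -4; ((max(t, z) - (-y)) < (z - z)) -> false; t = -8; v = 1; [j=2]; v = -3; [j=3]; v = -6; [j=4]; v = -8; u = -5; return 80
score_new: t = 2; u = -4; ((max(t, z) - (-y)) < (z - z)) -> false; t = -6; v = 1; [j=2]; v = -3; [j=3]; v = -6; [j=4]; v = -8; u = -5; return 60
verdict: not equivalent; witness: x=-6, y=-4, z=4


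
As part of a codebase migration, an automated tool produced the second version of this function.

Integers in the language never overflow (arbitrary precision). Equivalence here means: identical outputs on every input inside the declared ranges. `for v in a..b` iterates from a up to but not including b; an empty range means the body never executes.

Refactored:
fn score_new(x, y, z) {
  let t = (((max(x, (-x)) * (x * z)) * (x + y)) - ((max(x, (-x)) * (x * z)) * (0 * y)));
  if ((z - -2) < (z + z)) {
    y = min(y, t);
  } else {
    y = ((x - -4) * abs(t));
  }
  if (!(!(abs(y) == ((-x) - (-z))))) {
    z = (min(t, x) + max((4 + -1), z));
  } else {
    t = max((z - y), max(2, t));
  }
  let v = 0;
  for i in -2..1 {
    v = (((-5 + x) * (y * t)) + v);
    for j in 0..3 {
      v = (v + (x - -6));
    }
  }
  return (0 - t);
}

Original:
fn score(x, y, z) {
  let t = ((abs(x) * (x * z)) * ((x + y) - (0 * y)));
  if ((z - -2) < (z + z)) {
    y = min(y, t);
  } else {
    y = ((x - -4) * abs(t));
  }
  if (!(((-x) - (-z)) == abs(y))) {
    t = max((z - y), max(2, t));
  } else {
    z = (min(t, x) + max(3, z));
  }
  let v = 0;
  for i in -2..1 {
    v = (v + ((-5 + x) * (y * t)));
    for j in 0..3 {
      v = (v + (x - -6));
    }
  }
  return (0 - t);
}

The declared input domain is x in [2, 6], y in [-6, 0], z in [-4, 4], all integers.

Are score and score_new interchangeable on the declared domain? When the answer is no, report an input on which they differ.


Reading the diff, among the changes: constant usage differs; boolean connective usage differs; arithmetic usage differs; min/max/abs usage differs.
Spot check at x=3, y=-2, z=4 — score: t := 36 | ((z - -2) < (z + z)): true | y := -2 | (!(((-x) - (-z)) == abs(y))): true | t := 36 | v := 0 | iter i=-2: | v := 144 | iter j=0: | v := 153 | iter j=1: | v := 162 | iter j=2: | v := 171 | iter i=-1: | v := 315 | iter j=0: | v := 324 | iter j=1: | v := 333 | iter j=2: | v := 342 | iter i=0: | v := 486 | iter j=0: | v := 495 | iter j=1: | v := 504 | iter j=2: | v := 513 | result -36. score_new: t := 36 | ((z - -2) < (z + z)): true | y := -2 | (!(!(abs(y) == ((-x) - (-z))))): false | t := 36 | v := 0 | iter i=-2: | v := 144 | iter j=0: | v := 153 | iter j=1: | v := 162 | iter j=2: | v := 171 | iter i=-1: | v := 315 | iter j=0: | v := 324 | iter j=1: | v := 333 | iter j=2: | v := 342 | iter i=0: | v := 486 | iter j=0: | v := 495 | iter j=1: | v := 504 | iter j=2: | v := 513 | result -36. Both give -36.
Checked all 315 inputs in the declared domain: the outputs agree on every one.
verdict: equivalent


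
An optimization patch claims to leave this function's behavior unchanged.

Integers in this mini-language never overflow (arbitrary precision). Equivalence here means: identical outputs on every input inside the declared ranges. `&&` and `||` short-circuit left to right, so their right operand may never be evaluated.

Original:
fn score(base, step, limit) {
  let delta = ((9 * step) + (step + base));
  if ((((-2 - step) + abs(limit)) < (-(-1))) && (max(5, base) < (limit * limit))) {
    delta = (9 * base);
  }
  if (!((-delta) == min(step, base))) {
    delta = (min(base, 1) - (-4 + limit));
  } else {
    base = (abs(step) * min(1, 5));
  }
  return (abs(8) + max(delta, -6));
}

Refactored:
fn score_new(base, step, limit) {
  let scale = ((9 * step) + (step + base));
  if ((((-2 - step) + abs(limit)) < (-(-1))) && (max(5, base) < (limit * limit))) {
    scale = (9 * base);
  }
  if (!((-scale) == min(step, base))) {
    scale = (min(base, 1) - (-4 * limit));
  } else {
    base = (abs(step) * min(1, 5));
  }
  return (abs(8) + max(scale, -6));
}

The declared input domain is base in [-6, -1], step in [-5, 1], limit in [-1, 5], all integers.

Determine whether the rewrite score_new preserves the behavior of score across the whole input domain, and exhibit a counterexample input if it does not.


Not equivalent: base=-6, step=-5, limit=-1 separates them (7 vs 2).
score: delta becomes -56; next ((((-2 - step) + abs(limit)) < (-(-1))) && (max(5, base) < (limit * limit))) evaluates to false; next (!((-delta) == min(step, base))) evaluates to true; next delta becomes -1; next final value 7
score_new: scale becomes -56; next ((((-2 - step) + abs(limit)) < (-(-1))) && (max(5, base) < (limit * limit))) evaluates to false; next (!((-scale) == min(step, base))) evaluates to true; next scale becomes -10; next final value 2
verdict: not equivalent; witness: base=-6, step=-5, limit=-1


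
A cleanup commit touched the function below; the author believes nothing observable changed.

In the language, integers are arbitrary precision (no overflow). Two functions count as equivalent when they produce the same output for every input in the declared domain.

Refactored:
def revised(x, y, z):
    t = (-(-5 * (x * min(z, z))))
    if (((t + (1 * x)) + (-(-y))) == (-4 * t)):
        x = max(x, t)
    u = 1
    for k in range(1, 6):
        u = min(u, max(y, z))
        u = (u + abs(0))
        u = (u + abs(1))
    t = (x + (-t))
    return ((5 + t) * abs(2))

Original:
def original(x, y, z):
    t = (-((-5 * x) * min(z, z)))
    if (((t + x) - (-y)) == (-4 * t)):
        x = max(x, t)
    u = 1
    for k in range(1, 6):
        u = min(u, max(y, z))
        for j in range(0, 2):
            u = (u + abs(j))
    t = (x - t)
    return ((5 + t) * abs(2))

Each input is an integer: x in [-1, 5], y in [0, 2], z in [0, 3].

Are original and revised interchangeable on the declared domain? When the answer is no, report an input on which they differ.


The two are interchangeable: loop structure differs; constant usage differs; local variable names differ; arithmetic usage differs; min/max/abs usage differs, and every declared input agrees.
Spot check at x=4, y=1, z=3 — original: t := 60 | (((t + x) - (-y)) == (-4 * t)): false | u := 1 | iter k=1: | u := 1 | iter j=0: | u := 1 | iter j=1: | u := 2 | iter k=2: | u := 2 | iter j=0: | u := 2 | iter j=1: | u := 3 | iter k=3: | u := 3 | iter j=0: | u := 3 | iter j=1: | u := 4 | iter k=4: | u := 3 | iter j=0: | u := 3 | iter j=1: | u := 4 | iter k=5: | u := 3 | iter j=0: | u := 3 | iter j=1: | u := 4 | t := -56 | result -102. revised: t := 60 | (((t + (1 * x)) + (-(-y))) == (-4 * t)): false | u := 1 | iter k=1: | u := 1 | u := 1 | u := 2 | iter k=2: | u := 2 | u := 2 | u := 3 | iter k=3: | u := 3 | u := 3 | u := 4 | iter k=4: | u := 3 | u := 3 | u := 4 | iter k=5: | u := 3 | u := 3 | u := 4 | t := -56 | result -102. Both give -102.
Checked all 84 inputs in the declared domain: the outputs agree on every one.
verdict: equivalent


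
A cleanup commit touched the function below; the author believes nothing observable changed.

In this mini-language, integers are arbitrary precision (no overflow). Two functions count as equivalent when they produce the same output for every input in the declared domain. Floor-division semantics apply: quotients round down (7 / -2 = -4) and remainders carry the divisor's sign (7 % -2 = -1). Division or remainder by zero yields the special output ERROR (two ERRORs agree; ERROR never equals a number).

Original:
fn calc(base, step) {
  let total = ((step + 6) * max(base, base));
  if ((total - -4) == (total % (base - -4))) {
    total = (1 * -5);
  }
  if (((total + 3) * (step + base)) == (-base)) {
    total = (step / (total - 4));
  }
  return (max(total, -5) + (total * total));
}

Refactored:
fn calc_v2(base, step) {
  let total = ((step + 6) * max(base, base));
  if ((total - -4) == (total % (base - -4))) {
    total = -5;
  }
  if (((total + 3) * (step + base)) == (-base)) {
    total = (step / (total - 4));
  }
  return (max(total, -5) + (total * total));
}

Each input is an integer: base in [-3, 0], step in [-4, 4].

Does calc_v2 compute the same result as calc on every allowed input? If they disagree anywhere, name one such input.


Although arithmetic usage differs; and constant usage differs, 36/36 inputs agree.
verdict: equivalent


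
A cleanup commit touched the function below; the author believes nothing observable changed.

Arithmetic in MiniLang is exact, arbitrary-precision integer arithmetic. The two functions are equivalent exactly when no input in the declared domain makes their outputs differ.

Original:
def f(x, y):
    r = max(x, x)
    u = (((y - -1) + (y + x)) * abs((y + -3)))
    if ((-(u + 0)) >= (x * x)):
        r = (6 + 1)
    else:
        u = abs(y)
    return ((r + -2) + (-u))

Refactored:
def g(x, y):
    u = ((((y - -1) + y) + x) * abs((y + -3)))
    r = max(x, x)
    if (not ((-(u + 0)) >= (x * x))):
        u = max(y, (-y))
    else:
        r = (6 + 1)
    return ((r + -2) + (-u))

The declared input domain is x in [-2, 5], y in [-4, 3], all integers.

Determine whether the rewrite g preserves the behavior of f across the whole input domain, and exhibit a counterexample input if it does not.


The two versions differ — the changes include boolean connective usage differs, min/max/abs usage differs.
Tracing x=0, y=2: f: r becomes 0; next u becomes 5; next ((-(u + 0)) >= (x * x)) evaluates to false; next u becomes 2; next final value -4 | g: u becomes 5; next r becomes 0; next (not ((-(u + 0)) >= (x * x))) evaluates to true; next u becomes 2; next final value -4 — matching result -4.
An exhaustive pass over the 64 declared inputs shows identical outputs.
verdict: equivalent


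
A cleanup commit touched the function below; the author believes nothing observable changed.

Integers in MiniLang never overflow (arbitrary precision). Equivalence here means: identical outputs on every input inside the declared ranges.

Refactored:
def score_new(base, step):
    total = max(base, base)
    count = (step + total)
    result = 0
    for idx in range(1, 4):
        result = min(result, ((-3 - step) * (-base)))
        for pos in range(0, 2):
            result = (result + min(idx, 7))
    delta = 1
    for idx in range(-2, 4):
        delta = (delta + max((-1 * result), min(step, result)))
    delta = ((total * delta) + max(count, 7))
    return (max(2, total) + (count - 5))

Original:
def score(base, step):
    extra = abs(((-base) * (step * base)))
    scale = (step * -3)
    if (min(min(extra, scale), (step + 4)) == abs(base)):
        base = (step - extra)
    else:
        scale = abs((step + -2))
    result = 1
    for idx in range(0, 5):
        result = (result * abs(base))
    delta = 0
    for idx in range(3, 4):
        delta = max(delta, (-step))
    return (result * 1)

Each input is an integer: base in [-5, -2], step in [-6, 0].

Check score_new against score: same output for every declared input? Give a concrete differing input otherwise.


Consider the input base=-5, step=-6.
score: extra becomes 150; next scale becomes 18; next (min(min(extra, scale), (step + 4)) == abs(base)) evaluates to false; next scale becomes 8; next result becomes 1; next at idx=0:; next result becomes 5; next at idx=1:; next result becomes 25; next at idx=2:; next result becomes 125; next at idx=3:; next result becomes 625; next at idx=4:; next result becomes 3125; next delta becomes 0; next at idx=3:; next delta becomes 6; next final value 3125
score_new: total becomes -5; next count becomes -11; next result becomes 0; next at idx=1:; next result becomes 0; next at pos=0:; next result becomes 1; next at pos=1:; next result becomes 2; next at idx=2:; next result becomes 2; next at pos=0:; next result becomes 4; next at pos=1:; next result becomes 6; next at idx=3:; next result becomes 6; next at pos=0:; next result becomes 9; next at pos=1:; next result becomes 12; next delta becomes 1; next at idx=-2:; next delta becomes -5; next at idx=-1:; next delta becomes -11; next at idx=0:; next delta becomes -17; next at idx=1:; next delta becomes -23; next at idx=2:; next delta becomes -29; next at idx=3:; next delta becomes -35; next delta becomes 182; next final value -14
3125 and -14 differ, so these are not the same function on this domain.
verdict: not equivalent; witness: base=-5, step=-6


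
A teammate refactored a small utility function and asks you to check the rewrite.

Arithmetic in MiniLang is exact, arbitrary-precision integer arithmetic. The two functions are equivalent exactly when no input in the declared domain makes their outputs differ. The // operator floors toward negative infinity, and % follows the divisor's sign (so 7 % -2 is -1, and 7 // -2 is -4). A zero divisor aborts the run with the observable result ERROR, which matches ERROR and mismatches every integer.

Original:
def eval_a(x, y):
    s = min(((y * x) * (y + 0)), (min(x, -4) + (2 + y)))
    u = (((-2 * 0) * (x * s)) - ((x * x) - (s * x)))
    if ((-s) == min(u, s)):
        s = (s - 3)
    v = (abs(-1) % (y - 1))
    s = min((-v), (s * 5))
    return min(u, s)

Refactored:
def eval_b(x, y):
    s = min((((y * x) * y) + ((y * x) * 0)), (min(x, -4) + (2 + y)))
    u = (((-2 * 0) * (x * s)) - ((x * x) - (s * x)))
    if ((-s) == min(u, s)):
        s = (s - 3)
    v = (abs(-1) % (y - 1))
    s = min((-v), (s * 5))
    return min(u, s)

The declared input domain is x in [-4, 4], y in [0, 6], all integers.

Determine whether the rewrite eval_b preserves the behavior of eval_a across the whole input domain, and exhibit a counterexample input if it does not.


Equivalent — the differences include arithmetic usage differs, yet no declared input distinguishes the two.
Tracing x=-3, y=5: eval_a: s := -75 | u := 216 | ((-s) == min(u, s)): false | v := 1 | s := -375 | result -375 | eval_b: s := -75 | u := 216 | ((-s) == min(u, s)): false | v := 1 | s := -375 | result -375 — matching result -375.
Across all 63 domain points the two functions coincide.
verdict: equivalent


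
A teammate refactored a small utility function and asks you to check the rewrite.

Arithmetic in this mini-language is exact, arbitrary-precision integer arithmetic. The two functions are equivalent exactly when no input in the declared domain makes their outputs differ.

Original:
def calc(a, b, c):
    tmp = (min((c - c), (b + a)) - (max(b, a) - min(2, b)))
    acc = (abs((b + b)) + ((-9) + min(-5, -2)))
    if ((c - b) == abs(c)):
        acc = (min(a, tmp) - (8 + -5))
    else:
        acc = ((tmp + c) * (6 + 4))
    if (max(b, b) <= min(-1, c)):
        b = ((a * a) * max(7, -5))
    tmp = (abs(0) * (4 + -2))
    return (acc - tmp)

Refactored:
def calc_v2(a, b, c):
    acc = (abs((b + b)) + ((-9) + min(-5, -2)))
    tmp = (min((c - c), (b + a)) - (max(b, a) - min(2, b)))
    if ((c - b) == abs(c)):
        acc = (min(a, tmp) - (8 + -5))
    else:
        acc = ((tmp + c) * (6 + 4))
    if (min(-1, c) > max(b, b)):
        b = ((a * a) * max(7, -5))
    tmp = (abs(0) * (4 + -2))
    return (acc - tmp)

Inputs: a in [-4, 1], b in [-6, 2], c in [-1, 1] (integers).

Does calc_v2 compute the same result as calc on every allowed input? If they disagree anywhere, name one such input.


Equivalent. Whatever the rewrite altered, no input in the stated domain can expose a difference.
Every one of the 162 inputs gives matching results.
One worked example (a=-2, b=0, c=0) — calc: tmp becomes -2; next acc becomes -14; next ((c - b) == abs(c)) evaluates to true; next acc becomes -5; next (max(b, b) <= min(-1, c)) evaluates to false; next tmp becomes 0; next final value -5; calc_v2: acc becomes -14; next tmp becomes -2; next ((c - b) == abs(c)) evaluates to true; next acc becomes -5; next (min(-1, c) > max(b, b)) evaluates to false; next tmp becomes 0; next final value -5; agreement on -5.
verdict: equivalent


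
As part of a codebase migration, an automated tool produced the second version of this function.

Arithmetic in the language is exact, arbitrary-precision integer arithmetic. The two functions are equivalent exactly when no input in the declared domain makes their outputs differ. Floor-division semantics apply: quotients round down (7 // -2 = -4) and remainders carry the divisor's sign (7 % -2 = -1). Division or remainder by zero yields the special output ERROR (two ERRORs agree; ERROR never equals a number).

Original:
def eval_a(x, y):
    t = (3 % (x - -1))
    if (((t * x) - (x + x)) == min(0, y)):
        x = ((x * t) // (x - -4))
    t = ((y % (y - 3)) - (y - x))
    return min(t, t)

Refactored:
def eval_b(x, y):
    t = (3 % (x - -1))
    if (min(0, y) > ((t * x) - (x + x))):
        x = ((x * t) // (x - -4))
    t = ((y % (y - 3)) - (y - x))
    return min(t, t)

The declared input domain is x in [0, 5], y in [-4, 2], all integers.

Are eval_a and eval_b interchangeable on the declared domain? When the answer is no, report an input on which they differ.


There is a counterexample at x=1, y=-1: 0 on one side, 1 on the other.
eval_a: t=1, then (((t * x) - (x + x)) == min(0, y)) is true, then x=0, then t=0, then returns 0
eval_b: t=1, then (min(0, y) > ((t * x) - (x + x))) is false, then t=1, then returns 1
verdict: not equivalent; witness: x=1, y=-1


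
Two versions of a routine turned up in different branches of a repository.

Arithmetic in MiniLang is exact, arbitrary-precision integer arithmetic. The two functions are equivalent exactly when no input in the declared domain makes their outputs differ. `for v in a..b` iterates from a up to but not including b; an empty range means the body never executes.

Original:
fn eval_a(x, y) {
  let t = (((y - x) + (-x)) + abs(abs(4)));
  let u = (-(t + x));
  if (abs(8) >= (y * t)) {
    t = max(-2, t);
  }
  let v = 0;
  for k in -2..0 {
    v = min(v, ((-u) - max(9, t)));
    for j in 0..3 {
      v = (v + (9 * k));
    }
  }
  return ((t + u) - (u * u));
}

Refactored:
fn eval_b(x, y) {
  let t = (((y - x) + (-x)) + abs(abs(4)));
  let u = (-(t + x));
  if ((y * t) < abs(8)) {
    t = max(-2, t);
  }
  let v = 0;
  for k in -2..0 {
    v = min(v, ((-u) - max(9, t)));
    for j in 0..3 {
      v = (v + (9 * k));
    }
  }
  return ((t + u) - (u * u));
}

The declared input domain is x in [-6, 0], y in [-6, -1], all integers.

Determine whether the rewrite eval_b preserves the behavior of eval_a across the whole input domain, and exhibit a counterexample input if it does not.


Whatever the rewrite altered, no input in the stated domain can expose a difference; all 42 inputs agree.
verdict: equivalent


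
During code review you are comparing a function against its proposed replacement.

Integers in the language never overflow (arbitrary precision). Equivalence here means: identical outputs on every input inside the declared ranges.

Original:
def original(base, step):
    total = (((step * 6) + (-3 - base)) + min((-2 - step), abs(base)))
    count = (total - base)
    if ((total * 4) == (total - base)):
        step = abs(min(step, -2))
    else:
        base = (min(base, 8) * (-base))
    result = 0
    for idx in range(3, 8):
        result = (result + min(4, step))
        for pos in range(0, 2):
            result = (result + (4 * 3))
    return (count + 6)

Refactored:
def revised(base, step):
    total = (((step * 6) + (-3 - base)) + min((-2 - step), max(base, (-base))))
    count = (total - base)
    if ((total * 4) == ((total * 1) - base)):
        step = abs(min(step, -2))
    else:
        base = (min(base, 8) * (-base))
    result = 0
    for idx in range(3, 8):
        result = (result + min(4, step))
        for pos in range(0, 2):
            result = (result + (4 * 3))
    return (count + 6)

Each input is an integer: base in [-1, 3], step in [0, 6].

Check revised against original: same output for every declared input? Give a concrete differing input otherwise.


Side by side, the visible changes include: constant usage differs; and arithmetic usage differs; and min/max/abs usage differs.
Tracing base=2, step=6: original: total := 23 | count := 21 | ((total * 4) == (total - base)): false | base := -4 | result := 0 | iter idx=3: | result := 4 | iter pos=0: | result := 16 | iter pos=1: | result := 28 | iter idx=4: | result := 32 | iter pos=0: | result := 44 | iter pos=1: | result := 56 | iter idx=5: | result := 60 | iter pos=0: | result := 72 | iter pos=1: | result := 84 | iter idx=6: | result := 88 | iter pos=0: | result := 100 | iter pos=1: | result := 112 | iter idx=7: | result := 116 | iter pos=0: | result := 128 | iter pos=1: | result := 140 | result 27 | revised: total := 23 | count := 21 | ((total * 4) == ((total * 1) - base)): false | base := -4 | result := 0 | iter idx=3: | result := 4 | iter pos=0: | result := 16 | iter pos=1: | result := 28 | iter idx=4: | result := 32 | iter pos=0: | result := 44 | iter pos=1: | result := 56 | iter idx=5: | result := 60 | iter pos=0: | result := 72 | iter pos=1: | result := 84 | iter idx=6: | result := 88 | iter pos=0: | result := 100 | iter pos=1: | result := 112 | iter idx=7: | result := 116 | iter pos=0: | result := 128 | iter pos=1: | result := 140 | result 27 — matching result 27.
Every one of the 35 inputs gives matching results.
verdict: equivalent


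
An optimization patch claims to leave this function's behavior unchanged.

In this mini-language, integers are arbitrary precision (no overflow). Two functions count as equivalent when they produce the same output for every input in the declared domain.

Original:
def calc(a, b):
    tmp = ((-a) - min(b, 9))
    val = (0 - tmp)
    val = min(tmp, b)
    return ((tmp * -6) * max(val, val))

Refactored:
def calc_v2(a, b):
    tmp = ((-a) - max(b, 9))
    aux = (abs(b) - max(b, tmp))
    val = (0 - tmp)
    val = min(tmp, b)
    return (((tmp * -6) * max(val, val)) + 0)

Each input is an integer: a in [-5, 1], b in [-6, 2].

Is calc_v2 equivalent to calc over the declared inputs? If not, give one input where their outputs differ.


Not equivalent: a=-5, b=-6 separates them (396 vs -144).
calc: tmp := 11 | val := -11 | val := -6 | result 396
calc_v2: tmp := -4 | aux := 10 | val := 4 | val := -6 | result -144
verdict: not equivalent; witness: a=-5, b=-6


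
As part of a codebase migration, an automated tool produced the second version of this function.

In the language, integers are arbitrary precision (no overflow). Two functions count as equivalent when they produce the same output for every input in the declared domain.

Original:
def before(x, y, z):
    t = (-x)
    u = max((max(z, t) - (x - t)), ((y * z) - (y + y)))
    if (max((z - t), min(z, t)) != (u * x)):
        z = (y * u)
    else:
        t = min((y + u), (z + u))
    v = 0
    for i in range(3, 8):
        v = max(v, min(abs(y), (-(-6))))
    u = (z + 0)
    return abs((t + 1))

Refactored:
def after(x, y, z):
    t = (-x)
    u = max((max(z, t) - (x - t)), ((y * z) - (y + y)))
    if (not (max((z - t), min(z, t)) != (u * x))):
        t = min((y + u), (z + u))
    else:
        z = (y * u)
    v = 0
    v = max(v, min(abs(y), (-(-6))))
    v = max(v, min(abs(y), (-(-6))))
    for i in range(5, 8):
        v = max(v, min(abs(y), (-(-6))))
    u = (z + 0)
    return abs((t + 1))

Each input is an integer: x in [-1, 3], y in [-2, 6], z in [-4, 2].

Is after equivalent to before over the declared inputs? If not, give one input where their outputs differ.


Although statement counts differ; and constant usage differs; and loop structure differs; and min/max/abs usage differs; and boolean connective usage differs, 315/315 inputs agree.
verdict: equivalent


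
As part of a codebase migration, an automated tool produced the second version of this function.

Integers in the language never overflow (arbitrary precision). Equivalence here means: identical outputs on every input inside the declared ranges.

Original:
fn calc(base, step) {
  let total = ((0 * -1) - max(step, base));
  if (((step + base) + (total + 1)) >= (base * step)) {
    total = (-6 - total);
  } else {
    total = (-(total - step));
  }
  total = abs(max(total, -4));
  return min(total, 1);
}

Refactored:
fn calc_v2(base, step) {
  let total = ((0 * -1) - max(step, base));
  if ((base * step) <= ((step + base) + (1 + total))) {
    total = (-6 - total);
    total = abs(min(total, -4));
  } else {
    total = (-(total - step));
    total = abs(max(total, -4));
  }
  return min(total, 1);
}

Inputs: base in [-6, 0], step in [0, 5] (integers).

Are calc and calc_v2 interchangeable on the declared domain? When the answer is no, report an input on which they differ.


Although `max(total, -4)` became `min(total, -4)`, no input in the stated domain can expose it.
Tracing base=-5, step=4: calc: total := -4 | (((step + base) + (total + 1)) >= (base * step)): true | total := -2 | total := 2 | result 1 | calc_v2: total := -4 | ((base * step) <= ((step + base) + (1 + total))): true | total := -2 | total := 4 | result 1 — matching result 1.
Every one of the 42 inputs gives matching results.
verdict: equivalent


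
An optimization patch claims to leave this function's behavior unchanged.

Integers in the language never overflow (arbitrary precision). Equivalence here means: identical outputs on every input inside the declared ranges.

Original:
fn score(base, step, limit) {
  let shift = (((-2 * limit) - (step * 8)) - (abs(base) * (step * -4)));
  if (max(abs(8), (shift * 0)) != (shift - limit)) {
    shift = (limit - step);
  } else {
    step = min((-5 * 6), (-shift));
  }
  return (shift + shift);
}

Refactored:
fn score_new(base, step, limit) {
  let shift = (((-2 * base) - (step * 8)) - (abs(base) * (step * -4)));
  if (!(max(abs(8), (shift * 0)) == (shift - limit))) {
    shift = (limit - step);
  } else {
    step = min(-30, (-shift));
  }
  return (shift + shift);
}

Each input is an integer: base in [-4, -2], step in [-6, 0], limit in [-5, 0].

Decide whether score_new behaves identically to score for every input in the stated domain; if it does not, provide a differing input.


Run the pair on base=-4, step=0, limit=0.
score: shift=0, then (max(abs(8), (shift * 0)) != (shift - limit)) is true, then shift=0, then returns 0
score_new: shift=8, then (!(max(abs(8), (shift * 0)) == (shift - limit))) is false, then step=-30, then returns 16
0 against 16: the behavior changed.
verdict: not equivalent; witness: base=-4, step=0, limit=0


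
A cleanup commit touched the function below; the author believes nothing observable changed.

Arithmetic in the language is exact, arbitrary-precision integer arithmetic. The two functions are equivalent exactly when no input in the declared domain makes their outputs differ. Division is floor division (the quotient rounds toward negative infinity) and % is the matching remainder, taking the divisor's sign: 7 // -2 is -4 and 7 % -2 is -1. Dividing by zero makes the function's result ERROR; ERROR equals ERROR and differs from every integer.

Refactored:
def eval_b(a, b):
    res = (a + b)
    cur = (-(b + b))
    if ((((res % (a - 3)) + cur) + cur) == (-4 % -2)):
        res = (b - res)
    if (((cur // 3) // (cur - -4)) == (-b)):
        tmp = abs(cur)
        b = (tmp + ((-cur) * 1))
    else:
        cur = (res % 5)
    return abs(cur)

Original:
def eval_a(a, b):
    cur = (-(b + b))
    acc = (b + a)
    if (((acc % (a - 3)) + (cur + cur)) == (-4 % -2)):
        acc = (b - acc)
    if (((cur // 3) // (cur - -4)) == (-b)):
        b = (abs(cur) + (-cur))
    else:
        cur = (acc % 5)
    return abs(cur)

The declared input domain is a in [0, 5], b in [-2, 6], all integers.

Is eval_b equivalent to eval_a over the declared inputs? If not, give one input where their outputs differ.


The two versions differ — the changes include arithmetic usage differs, local variable names differ, statement counts differ, constant usage differs.
As a probe, take a=1, b=6: eval_a runs cur = -12; acc = 7; (((acc % (a - 3)) + (cur + cur)) == (-4 % -2)) -> false; (((cur // 3) // (cur - -4)) == (-b)) -> false; cur = 2; return 2; eval_b runs res = 7; cur = -12; ((((res % (a - 3)) + cur) + cur) == (-4 % -2)) -> false; (((cur // 3) // (cur - -4)) == (-b)) -> false; cur = 2; return 2; both end at 2.
Every one of the 54 inputs gives matching results.
verdict: equivalent
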